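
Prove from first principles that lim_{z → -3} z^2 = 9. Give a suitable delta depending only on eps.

delta = min(1, eps/7)

Suppose eps > 0. We seek delta > 0 with 0 < |z + 3| < delta ⇒ |z^2 − 9| < eps.
Factor: z^2 − 9 = (z + 3)(z - 3), so |z^2 − 9| = |z + 3|·|z - 3|.
Impose delta ≤ 1 so that |z| < 4; then |z - 3| ≤ 7.
Hence |z^2 − 9| ≤ 7|z + 3|, which is < eps once |z + 3| < eps/7.
Take delta = min(1, eps/7). If 0 < |z + 3| < delta then both bounds hold and |z^2 − 9| ≤ 7|z + 3| < 7·(eps/7) = eps.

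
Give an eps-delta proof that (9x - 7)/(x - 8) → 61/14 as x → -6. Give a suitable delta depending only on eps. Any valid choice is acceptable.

delta = min(7, (98/65)eps)

Suppose eps > 0. We want delta > 0 with 0 < |x + 6| < delta ⇒ |(9x - 7)/(x - 8) − (61/14)| < eps.
Combining over a common denominator, (9x - 7)/(x - 8) − (61/14) = [(9x - 7)·(-14) − (-61)·(x - 8)] / [(-14)·(x - 8)] = -65(x + 6) / ((-14)(x - 8)).
So |(9x - 7)/(x - 8) − (61/14)| = 65|x + 6| / (14·|x − 8|).
Restrict delta ≤ 7. Then |x + 6| < 7 gives |x − 8| = |(x + 6) + (-14)| ≥ 14 − 7 = 7.
Hence |(9x - 7)/(x - 8) − (61/14)| < 65|x + 6|/(14·7) = (65/98)|x + 6|, which is < eps once |x + 6| < (98/65)eps.
Take delta = min(7, (98/65)eps). Then 0 < |x + 6| < delta forces both bounds, so |(9x - 7)/(x - 8) − (61/14)| < eps.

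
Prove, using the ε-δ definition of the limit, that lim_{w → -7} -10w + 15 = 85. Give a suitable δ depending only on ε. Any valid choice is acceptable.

Suppose ε > 0. We need δ > 0 so that 0 < |w + 7| < δ implies |(-10w + 15) − 85| < ε.
|(-10w + 15) − 85| = |-10w - 70| = 10|w + 7|.
Thus it suffices that |w + 7| < ε/10.
Choosing δ = ε/10 gives |(-10w + 15) − 85| = 10|w + 7| < ε whenever |w + 7| < δ.

δ = ε/10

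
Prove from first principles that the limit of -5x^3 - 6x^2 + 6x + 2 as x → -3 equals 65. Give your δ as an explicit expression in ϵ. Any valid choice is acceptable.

Let ϵ > 0 be given. We want δ > 0 such that 0 < |x + 3| < δ implies |(-5x^3 - 6x^2 + 6x + 2) − 65| < ϵ.
(-5x^3 - 6x^2 + 6x + 2) − 65 = -5x^3 - 6x^2 + 6x - 63 = (x + 3)(-5x^2 + 9x - 21).
So |(-5x^3 - 6x^2 + 6x + 2) − 65| = |x + 3|·|-5x^2 + 9x - 21|.
Require δ ≤ 1. Then |x + 3| < 1 gives |x| < 4, and by the triangle inequality |-5x^2 + 9x - 21| ≤ 5·4^2 + 9·4 + 21 = 137.
Hence |(-5x^3 - 6x^2 + 6x + 2) − 65| ≤ 137|x + 3| < ϵ provided |x + 3| < ϵ/137.
Choosing δ = min(1, ϵ/137) ensures both conditions, hence |(-5x^3 - 6x^2 + 6x + 2) − 65| < ϵ.

δ = min(1, ϵ/137)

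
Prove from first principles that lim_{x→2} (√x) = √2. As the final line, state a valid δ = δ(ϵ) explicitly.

Let ϵ > 0. We want δ > 0 such that 0 < |x − 2| < δ implies |√x − √2| < ϵ.
Rationalise: √x − √2 = (x − 2)/(√x + √2), so |√x − √2| = |x − 2|/(√x + √2).
Restrict δ ≤ 2 so that |x − 2| < 2 forces x > 0, and then √x + √2 > √2.
Hence |√x − √2| < |x − 2|/√2, which is < ϵ once |x − 2| < √2·ϵ.
Take δ = min(2, √2·ϵ). If 0 < |x − 2| < δ then x > 0 and |√x − √2| < |x − 2|/√2 < ϵ.

δ = min(2, √2·ϵ)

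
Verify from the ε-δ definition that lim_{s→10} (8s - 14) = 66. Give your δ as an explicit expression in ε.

δ = ε/8

Fix ε > 0. We need δ > 0 so that 0 < |s − 10| < δ implies |(8s - 14) − 66| < ε.
Since (8s - 14) − 66 = 8(s − 10), we have |(8s - 14) − 66| = 8|s − 10|.
So 8|s − 10| < ε exactly when |s − 10| < ε/8.
Take δ = ε/8. If 0 < |s − 10| < δ then |(8s - 14) − 66| = 8|s − 10| < 8·(ε/8) = ε.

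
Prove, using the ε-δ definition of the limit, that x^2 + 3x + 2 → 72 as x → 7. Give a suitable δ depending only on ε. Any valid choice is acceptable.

δ = min(1, ε/18)

Suppose ε > 0. We want δ > 0 such that 0 < |x − 7| < δ implies |(x^2 + 3x + 2) − 72| < ε.
(x^2 + 3x + 2) − 72 = x^2 + 3x - 70 = (x − 7)(x + 10).
So |(x^2 + 3x + 2) − 72| = |x − 7|·|x + 10|.
Require δ ≤ 1. Then |x − 7| < 1 gives |x| < 8, and by the triangle inequality |x + 10| ≤ 8 + 10 = 18.
Hence |(x^2 + 3x + 2) − 72| ≤ 18|x − 7| < ε provided |x − 7| < ε/18.
Take δ = min(1, ε/18). Then 0 < |x − 7| < δ gives both |x − 7| < 1 and |x − 7| < ε/18, so |(x^2 + 3x + 2) − 72| < ε.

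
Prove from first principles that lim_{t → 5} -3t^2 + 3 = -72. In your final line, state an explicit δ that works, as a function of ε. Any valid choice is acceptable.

δ = min(1, ε/33)

Let ε > 0 be given. We want δ > 0 such that 0 < |t − 5| < δ implies |(-3t^2 + 3) + 72| < ε.
(-3t^2 + 3) + 72 = -3t^2 + 75 = (t − 5)(-3t - 15).
So |(-3t^2 + 3) + 72| = |t − 5|·|-3t - 15|.
Require δ ≤ 1. Then |t − 5| < 1 gives |t| < 6, and by the triangle inequality |-3t - 15| ≤ 3·6 + 15 = 33.
Hence |(-3t^2 + 3) + 72| ≤ 33|t − 5| < ε provided |t − 5| < ε/33.
Take δ = min(1, ε/33). Then 0 < |t − 5| < δ gives both |t − 5| < 1 and |t − 5| < ε/33, so |(-3t^2 + 3) + 72| < ε.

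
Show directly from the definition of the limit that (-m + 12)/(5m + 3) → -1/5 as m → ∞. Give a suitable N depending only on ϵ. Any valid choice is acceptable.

Let ϵ > 0 be given. For m ≥ 1, |(-m + 12)/(5m + 3) + 1/5| = |63|/(5(5m + 3)) = 63/(5(5m + 3)).
Since 5m + 3 ≥ 5m for m ≥ 1, this is ≤ 63/(5·5m) = (63/25)/m.
So |(-m + 12)/(5m + 3) + 1/5| < ϵ whenever m > (63/25)/ϵ.
Take N = (63/25)/ϵ. If m > N then |(-m + 12)/(5m + 3) + 1/5| ≤ (63/25)/m < ϵ.

N = (63/25)/ϵ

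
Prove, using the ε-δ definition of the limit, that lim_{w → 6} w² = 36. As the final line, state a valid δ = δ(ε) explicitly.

Let ε > 0 be given. We seek δ > 0 with 0 < |w − 6| < δ ⇒ |w² − 36| < ε.
Factor: w² − 36 = (w − 6)(w + 6), so |w² − 36| = |w − 6|·|w + 6|.
Restrict δ ≤ 1. Then |w − 6| < 1 gives |w| < 7, so by the triangle inequality |w + 6| ≤ 7 + 6 = 13.
Hence |w² − 36| ≤ 13|w − 6|, which is < ε once |w − 6| < ε/13.
Take δ = min(1, ε/13). If 0 < |w − 6| < δ then both bounds hold and |w² − 36| ≤ 13|w − 6| < 13·(ε/13) = ε.

δ = min(1, ε/13)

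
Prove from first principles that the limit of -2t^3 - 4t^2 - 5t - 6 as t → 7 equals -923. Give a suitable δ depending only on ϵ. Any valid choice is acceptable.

Let ϵ > 0 be given. We want δ > 0 such that 0 < |t − 7| < δ implies |(-2t^3 - 4t^2 - 5t - 6) + 923| < ϵ.
(-2t^3 - 4t^2 - 5t - 6) + 923 = -2t^3 - 4t^2 - 5t + 917 = (t − 7)(-2t^2 - 18t - 131).
So |(-2t^3 - 4t^2 - 5t - 6) + 923| = |t − 7|·|-2t^2 - 18t - 131|.
Assume first that |t − 7| < 1, so |t| < 8. Then |-2t^2 - 18t - 131| ≤ 2·8^2 + 18·8 + 131 = 403.
Hence |(-2t^3 - 4t^2 - 5t - 6) + 923| ≤ 403|t − 7| < ϵ provided |t − 7| < ϵ/403.
Choosing δ = min(1, ϵ/403) ensures both conditions, hence |(-2t^3 - 4t^2 - 5t - 6) + 923| < ϵ.

δ = min(1, ϵ/403)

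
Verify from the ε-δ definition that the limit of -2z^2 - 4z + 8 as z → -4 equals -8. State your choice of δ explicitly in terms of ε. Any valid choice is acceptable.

δ = min(2, ε/16)

Let ε > 0. We want δ > 0 such that 0 < |z + 4| < δ implies |(-2z^2 - 4z + 8) + 8| < ε.
(-2z^2 - 4z + 8) + 8 = -2z^2 - 4z + 16 = (z + 4)(-2z + 4).
So |(-2z^2 - 4z + 8) + 8| = |z + 4|·|-2z + 4|.
Assume first that |z + 4| < 2, so |z| < 6. Then |-2z + 4| ≤ 2·6 + 4 = 16.
Hence |(-2z^2 - 4z + 8) + 8| ≤ 16|z + 4| < ε provided |z + 4| < ε/16.
Take δ = min(2, ε/16). Then 0 < |z + 4| < δ gives both |z + 4| < 2 and |z + 4| < ε/16, so |(-2z^2 - 4z + 8) + 8| < ε.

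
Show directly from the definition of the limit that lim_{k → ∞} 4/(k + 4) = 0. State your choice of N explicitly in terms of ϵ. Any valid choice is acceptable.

N = 4/ϵ

Suppose ϵ > 0. For k ≥ 1, |4/(k + 4) − 0| = 4/(k + 4) ≤ 4/k.
We need 4/k < ϵ, i.e. k > 4/ϵ.
Take N = 4/ϵ. If k > N then |4/(k + 4)| ≤ 4/k < ϵ.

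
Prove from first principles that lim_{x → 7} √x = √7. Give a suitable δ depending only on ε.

Let ε > 0. We want δ > 0 such that 0 < |x − 7| < δ implies |√x − √7| < ε.
Rationalise: √x − √7 = (x − 7)/(√x + √7), so |√x − √7| = |x − 7|/(√x + √7).
Restrict δ ≤ 7 so that |x − 7| < 7 forces x > 0, and then √x + √7 > √7.
Hence |√x − √7| < |x − 7|/√7, which is < ε once |x − 7| < √7·ε.
Take δ = min(7, √7·ε). If 0 < |x − 7| < δ then x > 0 and |√x − √7| < |x − 7|/√7 < ε.

δ = min(7, √7·ε)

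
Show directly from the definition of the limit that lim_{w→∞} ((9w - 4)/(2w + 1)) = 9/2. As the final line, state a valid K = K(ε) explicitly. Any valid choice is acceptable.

Suppose ε > 0. We seek K > 0 such that w > K implies |(9w - 4)/(2w + 1) − (9/2)| < ε.
(9w - 4)/(2w + 1) − (9/2) = (2(9w - 4) − 9(2w + 1)) / (2(2w + 1)) = -17/(2(2w + 1)).
For w > 0 we have 2w + 1 > 2w, so |(9w - 4)/(2w + 1) − (9/2)| = 17/(2(2w + 1)) < 17/(2·2w) = (17/4)/w.
Thus |(9w - 4)/(2w + 1) − (9/2)| < ε whenever w > (17/4)/ε.
Take K = (17/4)/ε. If w > K then |(9w - 4)/(2w + 1) − (9/2)| < (17/4)/w < ε.

K = (17/4)/ε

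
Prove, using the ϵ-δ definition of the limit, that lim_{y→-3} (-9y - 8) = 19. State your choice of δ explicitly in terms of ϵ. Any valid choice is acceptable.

δ = ϵ/9

Fix ϵ > 0. We need δ > 0 so that 0 < |y + 3| < δ implies |(-9y - 8) − 19| < ϵ.
Since (-9y - 8) − 19 = -9(y + 3), we have |(-9y - 8) − 19| = 9|y + 3|.
So 9|y + 3| < ϵ exactly when |y + 3| < ϵ/9.
Choosing δ = ϵ/9 gives |(-9y - 8) − 19| = 9|y + 3| < ϵ whenever |y + 3| < δ.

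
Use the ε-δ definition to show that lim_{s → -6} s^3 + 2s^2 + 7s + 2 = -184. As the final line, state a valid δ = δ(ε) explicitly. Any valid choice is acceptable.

δ = min(2, ε/127)

Fix ε > 0. We want δ > 0 such that 0 < |s + 6| < δ implies |(s^3 + 2s^2 + 7s + 2) + 184| < ε.
(s^3 + 2s^2 + 7s + 2) + 184 = s^3 + 2s^2 + 7s + 186 = (s + 6)(s^2 - 4s + 31).
So |(s^3 + 2s^2 + 7s + 2) + 184| = |s + 6|·|s^2 - 4s + 31|.
Assume first that |s + 6| < 2, so |s| < 8. Then |s^2 - 4s + 31| ≤ 8^2 + 4·8 + 31 = 127.
Hence |(s^3 + 2s^2 + 7s + 2) + 184| ≤ 127|s + 6| < ε provided |s + 6| < ε/127.
Choosing δ = min(2, ε/127) ensures both conditions, hence |(s^3 + 2s^2 + 7s + 2) + 184| < ε.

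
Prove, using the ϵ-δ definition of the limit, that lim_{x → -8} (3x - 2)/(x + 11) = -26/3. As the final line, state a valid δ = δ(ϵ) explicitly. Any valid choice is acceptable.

Let ϵ > 0 be given. We want δ > 0 with 0 < |x + 8| < δ ⇒ |(3x - 2)/(x + 11) + 26/3| < ϵ.
Combining over a common denominator, (3x - 2)/(x + 11) + 26/3 = [(3x - 2)·3 − (-26)·(x + 11)] / [3·(x + 11)] = 35(x + 8) / (3(x + 11)).
So |(3x - 2)/(x + 11) + 26/3| = 35|x + 8| / (3·|x + 11|).
Require δ ≤ 3/2, so |x + 11| ≥ |3| − |x + 8| > 3 − 3/2 = 3/2.
Hence |(3x - 2)/(x + 11) + 26/3| < 35|x + 8|/(3·(3/2)) = (70/9)|x + 8|, which is < ϵ once |x + 8| < (9/70)ϵ.
Take δ = min(3/2, (9/70)ϵ). Then 0 < |x + 8| < δ forces both bounds, so |(3x - 2)/(x + 11) + 26/3| < ϵ.

δ = min(3/2, (9/70)ϵ)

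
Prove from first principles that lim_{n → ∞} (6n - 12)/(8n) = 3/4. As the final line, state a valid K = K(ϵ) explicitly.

K = (3/2)/ϵ

Fix ϵ > 0. For n ≥ 1, |(6n - 12)/(8n) − (3/4)| = |-96|/(8(8n)) = 96/(8(8n)).
Since 8n ≥ 8n for n ≥ 1, this is ≤ 96/(8·8n) = (3/2)/n.
So |(6n - 12)/(8n) − (3/4)| < ϵ whenever n > (3/2)/ϵ.
Take K = (3/2)/ϵ. If n > K then |(6n - 12)/(8n) − (3/4)| ≤ (3/2)/n < ϵ.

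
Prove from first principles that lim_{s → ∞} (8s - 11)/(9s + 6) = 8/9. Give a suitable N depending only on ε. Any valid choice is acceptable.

N = (49/27)/ε

Let ε > 0. We seek N > 0 such that s > N implies |(8s - 11)/(9s + 6) − (8/9)| < ε.
(8s - 11)/(9s + 6) − (8/9) = (9(8s - 11) − 8(9s + 6)) / (9(9s + 6)) = -147/(9(9s + 6)).
For s > 0 we have 9s + 6 > 9s, so |(8s - 11)/(9s + 6) − (8/9)| = 147/(9(9s + 6)) < 147/(9·9s) = (49/27)/s.
Thus |(8s - 11)/(9s + 6) − (8/9)| < ε whenever s > (49/27)/ε.
Take N = (49/27)/ε. If s > N then |(8s - 11)/(9s + 6) − (8/9)| < (49/27)/s < ε.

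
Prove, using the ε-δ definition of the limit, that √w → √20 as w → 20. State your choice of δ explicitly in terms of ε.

δ = min(20, √20·ε)

Fix ε > 0. We want δ > 0 such that 0 < |w − 20| < δ implies |√w − √20| < ε.
Rationalise: √w − √20 = (w − 20)/(√w + √20), so |√w − √20| = |w − 20|/(√w + √20).
Restrict δ ≤ 20 so that |w − 20| < 20 forces w > 0, and then √w + √20 > √20.
Hence |√w − √20| < |w − 20|/√20, which is < ε once |w − 20| < √20·ε.
Take δ = min(20, √20·ε). If 0 < |w − 20| < δ then w > 0 and |√w − √20| < |w − 20|/√20 < ε.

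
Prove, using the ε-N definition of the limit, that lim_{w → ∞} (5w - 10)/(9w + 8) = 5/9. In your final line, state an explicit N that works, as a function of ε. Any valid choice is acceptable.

Let ε > 0 be given. We seek N > 0 such that w > N implies |(5w - 10)/(9w + 8) − (5/9)| < ε.
(5w - 10)/(9w + 8) − (5/9) = (9(5w - 10) − 5(9w + 8)) / (9(9w + 8)) = -130/(9(9w + 8)).
For w > 0 we have 9w + 8 > 9w, so |(5w - 10)/(9w + 8) − (5/9)| = 130/(9(9w + 8)) < 130/(9·9w) = (130/81)/w.
Thus |(5w - 10)/(9w + 8) − (5/9)| < ε whenever w > (130/81)/ε.
Take N = (130/81)/ε. If w > N then |(5w - 10)/(9w + 8) − (5/9)| < (130/81)/w < ε.

N = (130/81)/ε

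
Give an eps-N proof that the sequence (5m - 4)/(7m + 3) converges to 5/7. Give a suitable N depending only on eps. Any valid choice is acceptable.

Suppose eps > 0. For m ≥ 1, |(5m - 4)/(7m + 3) − (5/7)| = |-43|/(7(7m + 3)) = 43/(7(7m + 3)).
Since 7m + 3 ≥ 7m for m ≥ 1, this is ≤ 43/(7·7m) = (43/49)/m.
So |(5m - 4)/(7m + 3) − (5/7)| < eps whenever m > (43/49)/eps.
Take N = (43/49)/eps. If m > N then |(5m - 4)/(7m + 3) − (5/7)| ≤ (43/49)/m < eps.

N = (43/49)/eps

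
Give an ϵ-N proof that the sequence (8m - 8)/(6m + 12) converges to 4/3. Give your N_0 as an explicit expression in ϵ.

N_0 = 4/ϵ

Let ϵ > 0. For m ≥ 1, |(8m - 8)/(6m + 12) − (4/3)| = |-144|/(6(6m + 12)) = 144/(6(6m + 12)).
Since 6m + 12 ≥ 6m for m ≥ 1, this is ≤ 144/(6·6m) = 4/m.
So |(8m - 8)/(6m + 12) − (4/3)| < ϵ whenever m > 4/ϵ.
Take N_0 = 4/ϵ. If m > N_0 then |(8m - 8)/(6m + 12) − (4/3)| ≤ 4/m < ϵ.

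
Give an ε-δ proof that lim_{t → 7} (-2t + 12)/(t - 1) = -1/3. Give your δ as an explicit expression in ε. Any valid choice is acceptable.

Let ε > 0. We want δ > 0 with 0 < |t − 7| < δ ⇒ |(-2t + 12)/(t - 1) + 1/3| < ε.
Combining over a common denominator, (-2t + 12)/(t - 1) + 1/3 = [(-2t + 12)·6 − (-2)·(t - 1)] / [6·(t - 1)] = -10(t − 7) / (6(t - 1)).
So |(-2t + 12)/(t - 1) + 1/3| = 10|t − 7| / (6·|t − 1|).
Restrict δ ≤ 3. Then |t − 7| < 3 gives |t − 1| = |(t − 7) + 6| ≥ 6 − 3 = 3.
Hence |(-2t + 12)/(t - 1) + 1/3| < 10|t − 7|/(6·3) = (5/9)|t − 7|, which is < ε once |t − 7| < (9/5)ε.
Take δ = min(3, (9/5)ε). Then 0 < |t − 7| < δ forces both bounds, so |(-2t + 12)/(t - 1) + 1/3| < ε.

δ = min(3, (9/5)ε)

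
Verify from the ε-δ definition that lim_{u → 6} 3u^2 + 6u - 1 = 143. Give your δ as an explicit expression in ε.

δ = min(1, ε/45)

Let ε > 0 be given. We want δ > 0 such that 0 < |u − 6| < δ implies |(3u^2 + 6u - 1) − 143| < ε.
(3u^2 + 6u - 1) − 143 = 3u^2 + 6u - 144 = (u − 6)(3u + 24).
So |(3u^2 + 6u - 1) − 143| = |u − 6|·|3u + 24|.
Assume first that |u − 6| < 1, so |u| < 7. Then |3u + 24| ≤ 3·7 + 24 = 45.
Hence |(3u^2 + 6u - 1) − 143| ≤ 45|u − 6| < ε provided |u − 6| < ε/45.
Take δ = min(1, ε/45). Then 0 < |u − 6| < δ gives both |u − 6| < 1 and |u − 6| < ε/45, so |(3u^2 + 6u - 1) − 143| < ε.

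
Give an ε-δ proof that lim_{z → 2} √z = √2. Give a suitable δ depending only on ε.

Let ε > 0. We want δ > 0 such that 0 < |z − 2| < δ implies |√z − √2| < ε.
Rationalise: √z − √2 = (z − 2)/(√z + √2), so |√z − √2| = |z − 2|/(√z + √2).
Restrict δ ≤ 2 so that |z − 2| < 2 forces z > 0, and then √z + √2 > √2.
Hence |√z − √2| < |z − 2|/√2, which is < ε once |z − 2| < √2·ε.
Take δ = min(2, √2·ε). If 0 < |z − 2| < δ then z > 0 and |√z − √2| < |z − 2|/√2 < ε.

δ = min(2, √2·ε)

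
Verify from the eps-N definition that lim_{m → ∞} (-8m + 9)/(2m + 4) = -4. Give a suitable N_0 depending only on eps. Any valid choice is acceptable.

Let eps > 0. For m ≥ 1, |(-8m + 9)/(2m + 4) + 4| = |50|/(2(2m + 4)) = 50/(2(2m + 4)).
Since 2m + 4 ≥ 2m for m ≥ 1, this is ≤ 50/(2·2m) = (25/2)/m.
So |(-8m + 9)/(2m + 4) + 4| < eps whenever m > (25/2)/eps.
Take N_0 = (25/2)/eps. If m > N_0 then |(-8m + 9)/(2m + 4) + 4| ≤ (25/2)/m < eps.

N_0 = (25/2)/eps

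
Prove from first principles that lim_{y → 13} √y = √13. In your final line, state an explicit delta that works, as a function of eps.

Let eps > 0 be given. We want delta > 0 such that 0 < |y − 13| < delta implies |√y − √13| < eps.
Rationalise: √y − √13 = (y − 13)/(√y + √13), so |√y − √13| = |y − 13|/(√y + √13).
Restrict delta ≤ 13 so that |y − 13| < 13 forces y > 0, and then √y + √13 > √13.
Hence |√y − √13| < |y − 13|/√13, which is < eps once |y − 13| < √13·eps.
Take delta = min(13, √13·eps). If 0 < |y − 13| < delta then y > 0 and |√y − √13| < |y − 13|/√13 < eps.

delta = min(13, √13·eps)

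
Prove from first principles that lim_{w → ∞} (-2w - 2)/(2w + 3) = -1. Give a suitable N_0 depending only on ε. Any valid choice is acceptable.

Fix ε > 0. We seek N_0 > 0 such that w > N_0 implies |(-2w - 2)/(2w + 3) + 1| < ε.
(-2w - 2)/(2w + 3) + 1 = (2(-2w - 2) − (-2)(2w + 3)) / (2(2w + 3)) = 2/(2(2w + 3)).
For w > 0 we have 2w + 3 > 2w, so |(-2w - 2)/(2w + 3) + 1| = 2/(2(2w + 3)) < 2/(2·2w) = (1/2)/w.
Thus |(-2w - 2)/(2w + 3) + 1| < ε whenever w > (1/2)/ε.
Take N_0 = (1/2)/ε. If w > N_0 then |(-2w - 2)/(2w + 3) + 1| < (1/2)/w < ε.

N_0 = (1/2)/ε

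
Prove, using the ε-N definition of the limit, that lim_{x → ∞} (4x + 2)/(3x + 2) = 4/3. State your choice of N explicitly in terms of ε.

N = (2/9)/ε

Fix ε > 0. We seek N > 0 such that x > N implies |(4x + 2)/(3x + 2) − (4/3)| < ε.
(4x + 2)/(3x + 2) − (4/3) = (3(4x + 2) − 4(3x + 2)) / (3(3x + 2)) = -2/(3(3x + 2)).
For x > 0 we have 3x + 2 > 3x, so |(4x + 2)/(3x + 2) − (4/3)| = 2/(3(3x + 2)) < 2/(3·3x) = (2/9)/x.
Thus |(4x + 2)/(3x + 2) − (4/3)| < ε whenever x > (2/9)/ε.
Take N = (2/9)/ε. If x > N then |(4x + 2)/(3x + 2) − (4/3)| < (2/9)/x < ε.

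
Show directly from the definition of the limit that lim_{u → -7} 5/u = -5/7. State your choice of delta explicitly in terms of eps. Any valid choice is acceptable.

delta = min(7/2, (49/10)eps)

Fix eps > 0. We seek delta > 0 such that 0 < |u + 7| < delta implies |5/u + 5/7| < eps.
|5/u + 5/7| = 5·|-7 − u|/(7·|u|) = 5|u + 7|/(7|u|).
Require delta ≤ 7/2 so that |u| > 7 − 7/2 = 7/2, hence 7|u| > 49/2.
Then |5/u + 5/7| < 5|u + 7|/(49/2), which is < eps when |u + 7| < (49/10)eps.
Take delta = min(7/2, (49/10)eps). Then 0 < |u + 7| < delta gives both |u + 7| < 7/2 and |u + 7| < (49/10)eps, so |5/u + 5/7| < eps.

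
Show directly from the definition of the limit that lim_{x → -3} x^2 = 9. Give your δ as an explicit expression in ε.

Let ε > 0. We seek δ > 0 with 0 < |x + 3| < δ ⇒ |x^2 − 9| < ε.
Factor: x^2 − 9 = (x + 3)(x - 3), so |x^2 − 9| = |x + 3|·|x - 3|.
Impose δ ≤ 1 so that |x| < 4; then |x - 3| ≤ 7.
Hence |x^2 − 9| ≤ 7|x + 3|, which is < ε once |x + 3| < ε/7.
Take δ = min(1, ε/7). If 0 < |x + 3| < δ then both bounds hold and |x^2 − 9| ≤ 7|x + 3| < 7·(ε/7) = ε.

δ = min(1, ε/7)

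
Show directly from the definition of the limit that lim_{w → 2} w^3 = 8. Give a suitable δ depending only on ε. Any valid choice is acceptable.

Suppose ε > 0. We seek δ > 0 with 0 < |w − 2| < δ ⇒ |w^3 − 8| < ε.
Factor: w^3 − 8 = (w − 2)(w^2 + 2w + 4), so |w^3 − 8| = |w − 2|·|w^2 + 2w + 4|.
Impose δ ≤ 1 so that |w| < 3; then |w^2 + 2w + 4| ≤ 19.
Hence |w^3 − 8| ≤ 19|w − 2|, which is < ε once |w − 2| < ε/19.
Take δ = min(1, ε/19). If 0 < |w − 2| < δ then both bounds hold and |w^3 − 8| ≤ 19|w − 2| < 19·(ε/19) = ε.

δ = min(1, ε/19)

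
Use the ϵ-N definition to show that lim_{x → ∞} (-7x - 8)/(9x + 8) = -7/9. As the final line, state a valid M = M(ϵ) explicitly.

M = (16/81)/ϵ

Fix ϵ > 0. We seek M > 0 such that x > M implies |(-7x - 8)/(9x + 8) + 7/9| < ϵ.
(-7x - 8)/(9x + 8) + 7/9 = (9(-7x - 8) − (-7)(9x + 8)) / (9(9x + 8)) = -16/(9(9x + 8)).
For x > 0 we have 9x + 8 > 9x, so |(-7x - 8)/(9x + 8) + 7/9| = 16/(9(9x + 8)) < 16/(9·9x) = (16/81)/x.
Thus |(-7x - 8)/(9x + 8) + 7/9| < ϵ whenever x > (16/81)/ϵ.
Take M = (16/81)/ϵ. If x > M then |(-7x - 8)/(9x + 8) + 7/9| < (16/81)/x < ϵ.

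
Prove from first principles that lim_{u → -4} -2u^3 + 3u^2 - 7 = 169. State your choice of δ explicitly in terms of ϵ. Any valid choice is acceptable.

Fix ϵ > 0. We want δ > 0 such that 0 < |u + 4| < δ implies |(-2u^3 + 3u^2 - 7) − 169| < ϵ.
(-2u^3 + 3u^2 - 7) − 169 = -2u^3 + 3u^2 - 176 = (u + 4)(-2u^2 + 11u - 44).
So |(-2u^3 + 3u^2 - 7) − 169| = |u + 4|·|-2u^2 + 11u - 44|.
Require δ ≤ 2. Then |u + 4| < 2 gives |u| < 6, and by the triangle inequality |-2u^2 + 11u - 44| ≤ 2·6^2 + 11·6 + 44 = 182.
Hence |(-2u^3 + 3u^2 - 7) − 169| ≤ 182|u + 4| < ϵ provided |u + 4| < ϵ/182.
Take δ = min(2, ϵ/182). Then 0 < |u + 4| < δ gives both |u + 4| < 2 and |u + 4| < ϵ/182, so |(-2u^3 + 3u^2 - 7) − 169| < ϵ.

δ = min(2, ϵ/182)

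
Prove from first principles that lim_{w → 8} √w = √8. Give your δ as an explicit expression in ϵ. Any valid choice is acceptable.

Fix ϵ > 0. We want δ > 0 such that 0 < |w − 8| < δ implies |√w − √8| < ϵ.
Multiplying by the conjugate, |√w − √8| = |w − 8|/(√w + √8).
Restrict δ ≤ 8 so that |w − 8| < 8 forces w > 0, and then √w + √8 > √8.
Hence |√w − √8| < |w − 8|/√8, which is < ϵ once |w − 8| < √8·ϵ.
Take δ = min(8, √8·ϵ). If 0 < |w − 8| < δ then w > 0 and |√w − √8| < |w − 8|/√8 < ϵ.

δ = min(8, √8·ϵ)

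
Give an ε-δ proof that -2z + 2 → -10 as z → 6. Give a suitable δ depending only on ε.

Fix ε > 0. We need δ > 0 so that 0 < |z − 6| < δ implies |(-2z + 2) + 10| < ε.
Since (-2z + 2) + 10 = -2(z − 6), we have |(-2z + 2) + 10| = 2|z − 6|.
So 2|z − 6| < ε exactly when |z − 6| < ε/2.
Choosing δ = ε/2 gives |(-2z + 2) + 10| = 2|z − 6| < ε whenever |z − 6| < δ.

δ = ε/2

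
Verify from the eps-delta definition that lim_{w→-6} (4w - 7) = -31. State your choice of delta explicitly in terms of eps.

delta = eps/4

Let eps > 0. We need delta > 0 so that 0 < |w + 6| < delta implies |(4w - 7) + 31| < eps.
Since (4w - 7) + 31 = 4(w + 6), we have |(4w - 7) + 31| = 4|w + 6|.
Thus it suffices that |w + 6| < eps/4.
Take delta = eps/4. If 0 < |w + 6| < delta then |(4w - 7) + 31| = 4|w + 6| < 4·(eps/4) = eps.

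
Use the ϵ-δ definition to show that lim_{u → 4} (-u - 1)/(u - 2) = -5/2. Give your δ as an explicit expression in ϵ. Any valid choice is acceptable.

δ = min(1, (2/3)ϵ)

Let ϵ > 0. We want δ > 0 with 0 < |u − 4| < δ ⇒ |(-u - 1)/(u - 2) + 5/2| < ϵ.
Combining over a common denominator, (-u - 1)/(u - 2) + 5/2 = [(-u - 1)·2 − (-5)·(u - 2)] / [2·(u - 2)] = 3(u − 4) / (2(u - 2)).
So |(-u - 1)/(u - 2) + 5/2| = 3|u − 4| / (2·|u − 2|).
Require δ ≤ 1, so |u − 2| ≥ |2| − |u − 4| > 2 − 1 = 1.
Hence |(-u - 1)/(u - 2) + 5/2| < 3|u − 4|/(2·1) = (3/2)|u − 4|, which is < ϵ once |u − 4| < (2/3)ϵ.
Take δ = min(1, (2/3)ϵ). Then 0 < |u − 4| < δ forces both bounds, so |(-u - 1)/(u - 2) + 5/2| < ϵ.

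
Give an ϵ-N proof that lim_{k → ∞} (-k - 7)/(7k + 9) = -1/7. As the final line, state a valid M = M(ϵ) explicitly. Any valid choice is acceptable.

Fix ϵ > 0. For k ≥ 1, |(-k - 7)/(7k + 9) + 1/7| = |-40|/(7(7k + 9)) = 40/(7(7k + 9)).
Since 7k + 9 ≥ 7k for k ≥ 1, this is ≤ 40/(7·7k) = (40/49)/k.
So |(-k - 7)/(7k + 9) + 1/7| < ϵ whenever k > (40/49)/ϵ.
Take M = (40/49)/ϵ. If k > M then |(-k - 7)/(7k + 9) + 1/7| ≤ (40/49)/k < ϵ.

M = (40/49)/ϵ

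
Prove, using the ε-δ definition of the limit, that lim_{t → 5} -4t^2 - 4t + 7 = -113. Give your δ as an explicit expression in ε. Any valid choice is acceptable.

Fix ε > 0. We want δ > 0 such that 0 < |t − 5| < δ implies |(-4t^2 - 4t + 7) + 113| < ε.
(-4t^2 - 4t + 7) + 113 = -4t^2 - 4t + 120 = (t − 5)(-4t - 24).
So |(-4t^2 - 4t + 7) + 113| = |t − 5|·|-4t - 24|.
Assume first that |t − 5| < 2, so |t| < 7. Then |-4t - 24| ≤ 4·7 + 24 = 52.
Hence |(-4t^2 - 4t + 7) + 113| ≤ 52|t − 5| < ε provided |t − 5| < ε/52.
Choosing δ = min(2, ε/52) ensures both conditions, hence |(-4t^2 - 4t + 7) + 113| < ε.

δ = min(2, ε/52)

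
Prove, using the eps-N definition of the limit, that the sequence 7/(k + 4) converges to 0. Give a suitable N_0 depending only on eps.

Let eps > 0 be given. For k ≥ 1, |7/(k + 4) − 0| = 7/(k + 4) ≤ 7/k.
We need 7/k < eps, i.e. k > 7/eps.
Take N_0 = 7/eps. If k > N_0 then |7/(k + 4)| ≤ 7/k < eps.

N_0 = 7/eps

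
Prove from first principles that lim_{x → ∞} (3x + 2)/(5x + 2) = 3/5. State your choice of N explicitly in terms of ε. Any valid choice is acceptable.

Let ε > 0. We seek N > 0 such that x > N implies |(3x + 2)/(5x + 2) − (3/5)| < ε.
(3x + 2)/(5x + 2) − (3/5) = (5(3x + 2) − 3(5x + 2)) / (5(5x + 2)) = 4/(5(5x + 2)).
For x > 0 we have 5x + 2 > 5x, so |(3x + 2)/(5x + 2) − (3/5)| = 4/(5(5x + 2)) < 4/(5·5x) = (4/25)/x.
Thus |(3x + 2)/(5x + 2) − (3/5)| < ε whenever x > (4/25)/ε.
Take N = (4/25)/ε. If x > N then |(3x + 2)/(5x + 2) − (3/5)| < (4/25)/x < ε.

N = (4/25)/ε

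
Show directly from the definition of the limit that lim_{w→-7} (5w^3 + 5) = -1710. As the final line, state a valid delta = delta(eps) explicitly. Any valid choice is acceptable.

delta = min(1, eps/845)

Suppose eps > 0. We want delta > 0 such that 0 < |w + 7| < delta implies |(5w^3 + 5) + 1710| < eps.
(5w^3 + 5) + 1710 = 5w^3 + 1715 = (w + 7)(5w^2 - 35w + 245).
So |(5w^3 + 5) + 1710| = |w + 7|·|5w^2 - 35w + 245|.
Assume first that |w + 7| < 1, so |w| < 8. Then |5w^2 - 35w + 245| ≤ 5·8^2 + 35·8 + 245 = 845.
Hence |(5w^3 + 5) + 1710| ≤ 845|w + 7| < eps provided |w + 7| < eps/845.
Take delta = min(1, eps/845). Then 0 < |w + 7| < delta gives both |w + 7| < 1 and |w + 7| < eps/845, so |(5w^3 + 5) + 1710| < eps.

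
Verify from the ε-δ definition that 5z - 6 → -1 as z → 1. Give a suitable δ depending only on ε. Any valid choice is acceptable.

δ = ε/5

Suppose ε > 0. We need δ > 0 so that 0 < |z − 1| < δ implies |(5z - 6) + 1| < ε.
|(5z - 6) + 1| = |5z - 5| = 5|z − 1|.
Thus it suffices that |z − 1| < ε/5.
Take δ = ε/5. If 0 < |z − 1| < δ then |(5z - 6) + 1| = 5|z − 1| < 5·(ε/5) = ε.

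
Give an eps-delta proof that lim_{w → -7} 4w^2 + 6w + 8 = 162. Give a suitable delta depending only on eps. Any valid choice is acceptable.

Let eps > 0 be given. We want delta > 0 such that 0 < |w + 7| < delta implies |(4w^2 + 6w + 8) − 162| < eps.
(4w^2 + 6w + 8) − 162 = 4w^2 + 6w - 154 = (w + 7)(4w - 22).
So |(4w^2 + 6w + 8) − 162| = |w + 7|·|4w - 22|.
Assume first that |w + 7| < 1, so |w| < 8. Then |4w - 22| ≤ 4·8 + 22 = 54.
Hence |(4w^2 + 6w + 8) − 162| ≤ 54|w + 7| < eps provided |w + 7| < eps/54.
Take delta = min(1, eps/54). Then 0 < |w + 7| < delta gives both |w + 7| < 1 and |w + 7| < eps/54, so |(4w^2 + 6w + 8) − 162| < eps.

delta = min(1, eps/54)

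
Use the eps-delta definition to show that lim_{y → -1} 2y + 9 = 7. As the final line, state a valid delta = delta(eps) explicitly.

delta = eps/2

Let eps > 0. We need delta > 0 so that 0 < |y + 1| < delta implies |(2y + 9) − 7| < eps.
|(2y + 9) − 7| = |2y + 2| = 2|y + 1|.
So 2|y + 1| < eps exactly when |y + 1| < eps/2.
Take delta = eps/2. If 0 < |y + 1| < delta then |(2y + 9) − 7| = 2|y + 1| < 2·(eps/2) = eps.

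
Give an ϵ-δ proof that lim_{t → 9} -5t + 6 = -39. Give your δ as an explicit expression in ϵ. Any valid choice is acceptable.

δ = ϵ/5

Let ϵ > 0 be given. We need δ > 0 so that 0 < |t − 9| < δ implies |(-5t + 6) + 39| < ϵ.
|(-5t + 6) + 39| = |-5t + 45| = 5|t − 9|.
So 5|t − 9| < ϵ exactly when |t − 9| < ϵ/5.
Choosing δ = ϵ/5 gives |(-5t + 6) + 39| = 5|t − 9| < ϵ whenever |t − 9| < δ.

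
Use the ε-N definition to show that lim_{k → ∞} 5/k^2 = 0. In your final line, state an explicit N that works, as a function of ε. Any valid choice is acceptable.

Suppose ε > 0. For k ≥ 1, |5/k^2 − 0| = 5/k^2.
5/k^2 < ε ⇔ k^2 > 5/ε ⇔ k > (5/ε)^{1/2}.
Take N = (5/ε)^{1/2}. Then k > N implies 5/k^2 < ε.

N = (5/ε)^{1/2}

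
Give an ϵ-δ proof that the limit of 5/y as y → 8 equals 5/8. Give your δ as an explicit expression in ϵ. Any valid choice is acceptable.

δ = min(4, (32/5)ϵ)

Fix ϵ > 0. We seek δ > 0 such that 0 < |y − 8| < δ implies |5/y − (5/8)| < ϵ.
|5/y − (5/8)| = 5·|8 − y|/(8·|y|) = 5|y − 8|/(8|y|).
Require δ ≤ 4 so that |y| > 8 − 4 = 4, hence 8|y| > 32.
Then |5/y − (5/8)| < 5|y − 8|/32, which is < ϵ when |y − 8| < (32/5)ϵ.
Take δ = min(4, (32/5)ϵ). Then 0 < |y − 8| < δ gives both |y − 8| < 4 and |y − 8| < (32/5)ϵ, so |5/y − (5/8)| < ϵ.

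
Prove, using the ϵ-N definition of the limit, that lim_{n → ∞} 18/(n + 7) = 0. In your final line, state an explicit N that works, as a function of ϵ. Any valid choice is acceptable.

N = 18/ϵ

Fix ϵ > 0. For n ≥ 1, |18/(n + 7) − 0| = 18/(n + 7) ≤ 18/n.
We need 18/n < ϵ, i.e. n > 18/ϵ.
Take N = 18/ϵ. If n > N then |18/(n + 7)| ≤ 18/n < ϵ.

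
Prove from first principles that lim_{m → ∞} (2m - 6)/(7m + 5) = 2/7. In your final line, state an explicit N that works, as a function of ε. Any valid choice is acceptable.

Let ε > 0. For m ≥ 1, |(2m - 6)/(7m + 5) − (2/7)| = |-52|/(7(7m + 5)) = 52/(7(7m + 5)).
Since 7m + 5 ≥ 7m for m ≥ 1, this is ≤ 52/(7·7m) = (52/49)/m.
So |(2m - 6)/(7m + 5) − (2/7)| < ε whenever m > (52/49)/ε.
Take N = (52/49)/ε. If m > N then |(2m - 6)/(7m + 5) − (2/7)| ≤ (52/49)/m < ε.

N = (52/49)/ε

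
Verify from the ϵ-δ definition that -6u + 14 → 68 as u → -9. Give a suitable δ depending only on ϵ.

δ = ϵ/6

Let ϵ > 0 be given. We need δ > 0 so that 0 < |u + 9| < δ implies |(-6u + 14) − 68| < ϵ.
Since (-6u + 14) − 68 = -6(u + 9), we have |(-6u + 14) − 68| = 6|u + 9|.
So 6|u + 9| < ϵ exactly when |u + 9| < ϵ/6.
Choosing δ = ϵ/6 gives |(-6u + 14) − 68| = 6|u + 9| < ϵ whenever |u + 9| < δ.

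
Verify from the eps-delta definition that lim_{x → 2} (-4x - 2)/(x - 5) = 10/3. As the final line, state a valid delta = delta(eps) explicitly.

Suppose eps > 0. We want delta > 0 with 0 < |x − 2| < delta ⇒ |(-4x - 2)/(x - 5) − (10/3)| < eps.
Combining over a common denominator, (-4x - 2)/(x - 5) − (10/3) = [(-4x - 2)·(-3) − (-10)·(x - 5)] / [(-3)·(x - 5)] = 22(x − 2) / ((-3)(x - 5)).
So |(-4x - 2)/(x - 5) − (10/3)| = 22|x − 2| / (3·|x − 5|).
Restrict delta ≤ 3/2. Then |x − 2| < 3/2 gives |x − 5| = |(x − 2) + (-3)| ≥ 3 − 3/2 = 3/2.
Hence |(-4x - 2)/(x - 5) − (10/3)| < 22|x − 2|/(3·(3/2)) = (44/9)|x − 2|, which is < eps once |x − 2| < (9/44)eps.
Take delta = min(3/2, (9/44)eps). Then 0 < |x − 2| < delta forces both bounds, so |(-4x - 2)/(x - 5) − (10/3)| < eps.

delta = min(3/2, (9/44)eps)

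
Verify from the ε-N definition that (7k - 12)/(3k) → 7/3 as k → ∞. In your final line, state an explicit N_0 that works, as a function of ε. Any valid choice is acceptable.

N_0 = 4/ε

Let ε > 0. For k ≥ 1, |(7k - 12)/(3k) − (7/3)| = |-36|/(3(3k)) = 36/(3(3k)).
Since 3k ≥ 3k for k ≥ 1, this is ≤ 36/(3·3k) = 4/k.
So |(7k - 12)/(3k) − (7/3)| < ε whenever k > 4/ε.
Take N_0 = 4/ε. If k > N_0 then |(7k - 12)/(3k) − (7/3)| ≤ 4/k < ε.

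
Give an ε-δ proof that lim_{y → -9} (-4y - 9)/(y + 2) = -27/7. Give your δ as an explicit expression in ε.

δ = min(7/2, (49/2)ε)

Let ε > 0. We want δ > 0 with 0 < |y + 9| < δ ⇒ |(-4y - 9)/(y + 2) + 27/7| < ε.
Combining over a common denominator, (-4y - 9)/(y + 2) + 27/7 = [(-4y - 9)·(-7) − 27·(y + 2)] / [(-7)·(y + 2)] = 1(y + 9) / ((-7)(y + 2)).
So |(-4y - 9)/(y + 2) + 27/7| = |y + 9| / (7·|y + 2|).
Restrict δ ≤ 7/2. Then |y + 9| < 7/2 gives |y + 2| = |(y + 9) + (-7)| ≥ 7 − 7/2 = 7/2.
Hence |(-4y - 9)/(y + 2) + 27/7| < |y + 9|/(7·(7/2)) = (2/49)|y + 9|, which is < ε once |y + 9| < (49/2)ε.
Take δ = min(7/2, (49/2)ε). Then 0 < |y + 9| < δ forces both bounds, so |(-4y - 9)/(y + 2) + 27/7| < ε.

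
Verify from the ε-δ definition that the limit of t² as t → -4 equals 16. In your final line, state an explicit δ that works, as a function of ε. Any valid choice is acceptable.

δ = min(1, ε/9)

Fix ε > 0. We seek δ > 0 with 0 < |t + 4| < δ ⇒ |t² − 16| < ε.
Factor: t² − 16 = (t + 4)(t - 4), so |t² − 16| = |t + 4|·|t - 4|.
Impose δ ≤ 1 so that |t| < 5; then |t - 4| ≤ 9.
Hence |t² − 16| ≤ 9|t + 4|, which is < ε once |t + 4| < ε/9.
Take δ = min(1, ε/9). If 0 < |t + 4| < δ then both bounds hold and |t² − 16| ≤ 9|t + 4| < 9·(ε/9) = ε.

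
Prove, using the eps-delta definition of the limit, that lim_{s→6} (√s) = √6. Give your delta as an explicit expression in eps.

delta = min(6, √6·eps)

Suppose eps > 0. We want delta > 0 such that 0 < |s − 6| < delta implies |√s − √6| < eps.
Multiplying by the conjugate, |√s − √6| = |s − 6|/(√s + √6).
Restrict delta ≤ 6 so that |s − 6| < 6 forces s > 0, and then √s + √6 > √6.
Hence |√s − √6| < |s − 6|/√6, which is < eps once |s − 6| < √6·eps.
Take delta = min(6, √6·eps). If 0 < |s − 6| < delta then s > 0 and |√s − √6| < |s − 6|/√6 < eps.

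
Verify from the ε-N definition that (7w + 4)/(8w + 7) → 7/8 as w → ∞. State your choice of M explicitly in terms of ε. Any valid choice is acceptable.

Let ε > 0. We seek M > 0 such that w > M implies |(7w + 4)/(8w + 7) − (7/8)| < ε.
(7w + 4)/(8w + 7) − (7/8) = (8(7w + 4) − 7(8w + 7)) / (8(8w + 7)) = -17/(8(8w + 7)).
For w > 0 we have 8w + 7 > 8w, so |(7w + 4)/(8w + 7) − (7/8)| = 17/(8(8w + 7)) < 17/(8·8w) = (17/64)/w.
Thus |(7w + 4)/(8w + 7) − (7/8)| < ε whenever w > (17/64)/ε.
Take M = (17/64)/ε. If w > M then |(7w + 4)/(8w + 7) − (7/8)| < (17/64)/w < ε.

M = (17/64)/ε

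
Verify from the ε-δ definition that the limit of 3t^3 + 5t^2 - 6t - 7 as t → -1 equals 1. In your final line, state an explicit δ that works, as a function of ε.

Let ε > 0 be given. We want δ > 0 such that 0 < |t + 1| < δ implies |(3t^3 + 5t^2 - 6t - 7) − 1| < ε.
(3t^3 + 5t^2 - 6t - 7) − 1 = 3t^3 + 5t^2 - 6t - 8 = (t + 1)(3t^2 + 2t - 8).
So |(3t^3 + 5t^2 - 6t - 7) − 1| = |t + 1|·|3t^2 + 2t - 8|.
Require δ ≤ 2. Then |t + 1| < 2 gives |t| < 3, and by the triangle inequality |3t^2 + 2t - 8| ≤ 3·3^2 + 2·3 + 8 = 41.
Hence |(3t^3 + 5t^2 - 6t - 7) − 1| ≤ 41|t + 1| < ε provided |t + 1| < ε/41.
Take δ = min(2, ε/41). Then 0 < |t + 1| < δ gives both |t + 1| < 2 and |t + 1| < ε/41, so |(3t^3 + 5t^2 - 6t - 7) − 1| < ε.

δ = min(2, ε/41)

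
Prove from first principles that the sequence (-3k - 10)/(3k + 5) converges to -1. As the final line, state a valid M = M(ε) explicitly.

M = (5/3)/ε

Let ε > 0 be given. For k ≥ 1, |(-3k - 10)/(3k + 5) + 1| = |-15|/(3(3k + 5)) = 15/(3(3k + 5)).
Since 3k + 5 ≥ 3k for k ≥ 1, this is ≤ 15/(3·3k) = (5/3)/k.
So |(-3k - 10)/(3k + 5) + 1| < ε whenever k > (5/3)/ε.
Take M = (5/3)/ε. If k > M then |(-3k - 10)/(3k + 5) + 1| ≤ (5/3)/k < ε.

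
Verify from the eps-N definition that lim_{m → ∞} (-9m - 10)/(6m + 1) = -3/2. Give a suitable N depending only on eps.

Let eps > 0 be given. For m ≥ 1, |(-9m - 10)/(6m + 1) + 3/2| = |-51|/(6(6m + 1)) = 51/(6(6m + 1)).
Since 6m + 1 ≥ 6m for m ≥ 1, this is ≤ 51/(6·6m) = (17/12)/m.
So |(-9m - 10)/(6m + 1) + 3/2| < eps whenever m > (17/12)/eps.
Take N = (17/12)/eps. If m > N then |(-9m - 10)/(6m + 1) + 3/2| ≤ (17/12)/m < eps.

N = (17/12)/eps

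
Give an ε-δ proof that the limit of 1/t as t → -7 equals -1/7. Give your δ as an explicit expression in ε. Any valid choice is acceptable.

δ = min(7/2, (49/2)ε)

Let ε > 0 be given. We seek δ > 0 such that 0 < |t + 7| < δ implies |1/t + 1/7| < ε.
|1/t + 1/7| = |-7 − t|/(7·|t|) = |t + 7|/(7|t|).
Require δ ≤ 7/2 so that |t| > 7 − 7/2 = 7/2, hence 7|t| > 49/2.
Then |1/t + 1/7| < |t + 7|/(49/2), which is < ε when |t + 7| < (49/2)ε.
Take δ = min(7/2, (49/2)ε). Then 0 < |t + 7| < δ gives both |t + 7| < 7/2 and |t + 7| < (49/2)ε, so |1/t + 1/7| < ε.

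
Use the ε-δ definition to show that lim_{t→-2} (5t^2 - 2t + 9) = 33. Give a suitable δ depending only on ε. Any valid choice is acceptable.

Fix ε > 0. We want δ > 0 such that 0 < |t + 2| < δ implies |(5t^2 - 2t + 9) − 33| < ε.
(5t^2 - 2t + 9) − 33 = 5t^2 - 2t - 24 = (t + 2)(5t - 12).
So |(5t^2 - 2t + 9) − 33| = |t + 2|·|5t - 12|.
Assume first that |t + 2| < 1, so |t| < 3. Then |5t - 12| ≤ 5·3 + 12 = 27.
Hence |(5t^2 - 2t + 9) − 33| ≤ 27|t + 2| < ε provided |t + 2| < ε/27.
Choosing δ = min(1, ε/27) ensures both conditions, hence |(5t^2 - 2t + 9) − 33| < ε.

δ = min(1, ε/27)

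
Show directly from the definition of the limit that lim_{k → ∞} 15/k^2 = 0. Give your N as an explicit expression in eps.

Let eps > 0. For k ≥ 1, |15/k^2 − 0| = 15/k^2.
15/k^2 < eps ⇔ k^2 > 15/eps ⇔ k > (15/eps)^{1/2}.
Take N = (15/eps)^{1/2}. Then k > N implies 15/k^2 < eps.

N = (15/eps)^{1/2}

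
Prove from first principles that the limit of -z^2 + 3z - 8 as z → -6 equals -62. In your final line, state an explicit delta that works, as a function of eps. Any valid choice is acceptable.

Fix eps > 0. We want delta > 0 such that 0 < |z + 6| < delta implies |(-z^2 + 3z - 8) + 62| < eps.
(-z^2 + 3z - 8) + 62 = -z^2 + 3z + 54 = (z + 6)(-z + 9).
So |(-z^2 + 3z - 8) + 62| = |z + 6|·|-z + 9|.
Require delta ≤ 1. Then |z + 6| < 1 gives |z| < 7, and by the triangle inequality |-z + 9| ≤ 7 + 9 = 16.
Hence |(-z^2 + 3z - 8) + 62| ≤ 16|z + 6| < eps provided |z + 6| < eps/16.
Choosing delta = min(1, eps/16) ensures both conditions, hence |(-z^2 + 3z - 8) + 62| < eps.

delta = min(1, eps/16)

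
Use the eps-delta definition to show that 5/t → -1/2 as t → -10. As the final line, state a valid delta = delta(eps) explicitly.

Fix eps > 0. We seek delta > 0 such that 0 < |t + 10| < delta implies |5/t + 1/2| < eps.
|5/t + 1/2| = 5·|-10 − t|/(10·|t|) = 5|t + 10|/(10|t|).
Restrict delta ≤ 5. Then |t + 10| < 5 gives |t| > 5, so 10|t| > 50.
Then |5/t + 1/2| < 5|t + 10|/50, which is < eps when |t + 10| < 10eps.
Take delta = min(5, 10eps). Then 0 < |t + 10| < delta gives both |t + 10| < 5 and |t + 10| < 10eps, so |5/t + 1/2| < eps.

delta = min(5, 10eps)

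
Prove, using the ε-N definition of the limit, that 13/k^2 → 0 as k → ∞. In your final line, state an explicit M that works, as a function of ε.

Suppose ε > 0. For k ≥ 1, |13/k^2 − 0| = 13/k^2.
13/k^2 < ε ⇔ k^2 > 13/ε ⇔ k > (13/ε)^{1/2}.
Take M = (13/ε)^{1/2}. Then k > M implies 13/k^2 < ε.

M = (13/ε)^{1/2}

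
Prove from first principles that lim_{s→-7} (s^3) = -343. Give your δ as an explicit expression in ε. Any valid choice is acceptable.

Fix ε > 0. We seek δ > 0 with 0 < |s + 7| < δ ⇒ |s^3 + 343| < ε.
Factor: s^3 + 343 = (s + 7)(s^2 - 7s + 49), so |s^3 + 343| = |s + 7|·|s^2 - 7s + 49|.
Restrict δ ≤ 1. Then |s + 7| < 1 gives |s| < 8, so by the triangle inequality |s^2 - 7s + 49| ≤ 8^2 + 7·8 + 49 = 169.
Hence |s^3 + 343| ≤ 169|s + 7|, which is < ε once |s + 7| < ε/169.
Take δ = min(1, ε/169). If 0 < |s + 7| < δ then both bounds hold and |s^3 + 343| ≤ 169|s + 7| < 169·(ε/169) = ε.

δ = min(1, ε/169)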